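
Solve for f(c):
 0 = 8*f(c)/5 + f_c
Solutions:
 f(c) = C1*exp(-8*c/5)


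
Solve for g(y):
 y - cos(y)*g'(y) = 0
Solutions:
 g(y) = C1 + Integral(y/cos(y), y)


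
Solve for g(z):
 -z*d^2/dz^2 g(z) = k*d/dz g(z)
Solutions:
 g(z) = C1 + z^(1 - re(k))*(C2*sin(log(z)*Abs(im(k))) + C3*cos(log(z)*im(k)))


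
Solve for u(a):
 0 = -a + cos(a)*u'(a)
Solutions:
 u(a) = C1 + Integral(a/cos(a), a)


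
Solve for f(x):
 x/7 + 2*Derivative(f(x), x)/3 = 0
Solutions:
 f(x) = C1 - 3*x^2/28


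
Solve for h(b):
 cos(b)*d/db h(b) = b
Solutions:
 h(b) = C1 + Integral(b/cos(b), b)


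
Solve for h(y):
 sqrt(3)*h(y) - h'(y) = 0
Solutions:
 h(y) = C1*exp(sqrt(3)*y)


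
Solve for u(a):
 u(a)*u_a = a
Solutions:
 u(a) = -sqrt(C1 + a^2)
 u(a) = sqrt(C1 + a^2)


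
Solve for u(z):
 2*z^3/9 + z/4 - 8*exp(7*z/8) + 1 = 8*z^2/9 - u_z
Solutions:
 u(z) = C1 - z^4/18 + 8*z^3/27 - z^2/8 - z + 64*exp(7*z/8)/7


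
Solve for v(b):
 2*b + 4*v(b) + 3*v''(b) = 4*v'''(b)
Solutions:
 v(b) = C1*exp(b*(-(8*sqrt(17) + 33)^(1/3) - 1/(8*sqrt(17) + 33)^(1/3) + 2)/8)*sin(sqrt(3)*b*(-(8*sqrt(17) + 33)^(1/3) + (8*sqrt(17) + 33)^(-1/3))/8) + C2*exp(b*(-(8*sqrt(17) + 33)^(1/3) - 1/(8*sqrt(17) + 33)^(1/3) + 2)/8)*cos(sqrt(3)*b*(-(8*sqrt(17) + 33)^(1/3) + (8*sqrt(17) + 33)^(-1/3))/8) + C3*exp(b*((8*sqrt(17) + 33)^(-1/3) + 1 + (8*sqrt(17) + 33)^(1/3))/4) - b/2


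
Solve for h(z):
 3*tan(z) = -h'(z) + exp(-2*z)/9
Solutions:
 h(z) = C1 - 3*log(tan(z)^2 + 1)/2 - exp(-2*z)/18


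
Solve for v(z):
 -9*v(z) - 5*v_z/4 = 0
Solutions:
 v(z) = C1*exp(-36*z/5)


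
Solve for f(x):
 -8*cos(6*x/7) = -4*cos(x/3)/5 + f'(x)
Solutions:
 f(x) = C1 + 12*sin(x/3)/5 - 28*sin(6*x/7)/3


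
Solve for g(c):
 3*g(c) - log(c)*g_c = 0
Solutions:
 g(c) = C1*exp(3*li(c))


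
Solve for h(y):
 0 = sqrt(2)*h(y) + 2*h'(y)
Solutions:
 h(y) = C1*exp(-sqrt(2)*y/2)


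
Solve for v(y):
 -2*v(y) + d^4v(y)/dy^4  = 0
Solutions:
 v(y) = C1*exp(-2^(1/4)*y) + C2*exp(2^(1/4)*y) + C3*sin(2^(1/4)*y) + C4*cos(2^(1/4)*y)


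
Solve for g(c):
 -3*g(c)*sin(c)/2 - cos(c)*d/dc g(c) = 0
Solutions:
 g(c) = C1*cos(c)^(3/2)


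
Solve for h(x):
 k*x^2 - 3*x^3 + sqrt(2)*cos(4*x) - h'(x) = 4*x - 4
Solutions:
 h(x) = C1 + k*x^3/3 - 3*x^4/4 - 2*x^2 + 4*x + sqrt(2)*sin(4*x)/4


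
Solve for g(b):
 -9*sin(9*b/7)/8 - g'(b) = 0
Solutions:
 g(b) = C1 + 7*cos(9*b/7)/8


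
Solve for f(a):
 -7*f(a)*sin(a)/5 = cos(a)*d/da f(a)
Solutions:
 f(a) = C1*cos(a)^(7/5)


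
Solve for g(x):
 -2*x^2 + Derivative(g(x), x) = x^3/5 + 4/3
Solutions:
 g(x) = C1 + x^4/20 + 2*x^3/3 + 4*x/3


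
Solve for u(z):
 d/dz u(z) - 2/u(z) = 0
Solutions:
 u(z) = -sqrt(C1 + 4*z)
 u(z) = sqrt(C1 + 4*z)


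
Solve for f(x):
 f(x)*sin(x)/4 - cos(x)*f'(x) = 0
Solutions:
 f(x) = C1/cos(x)^(1/4)


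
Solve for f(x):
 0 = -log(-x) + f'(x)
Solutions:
 f(x) = C1 + x*log(-x) - x


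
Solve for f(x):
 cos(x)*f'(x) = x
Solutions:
 f(x) = C1 + Integral(x/cos(x), x)


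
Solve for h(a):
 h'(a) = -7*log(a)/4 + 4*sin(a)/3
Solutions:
 h(a) = C1 - 7*a*log(a)/4 + 7*a/4 - 4*cos(a)/3


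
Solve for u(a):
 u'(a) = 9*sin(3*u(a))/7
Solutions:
 -9*a/7 + log(cos(3*u(a)) - 1)/6 - log(cos(3*u(a)) + 1)/6 = C1


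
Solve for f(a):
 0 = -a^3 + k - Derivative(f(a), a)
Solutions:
 f(a) = C1 - a^4/4 + a*k


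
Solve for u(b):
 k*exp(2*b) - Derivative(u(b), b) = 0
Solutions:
 u(b) = C1 + k*exp(2*b)/2


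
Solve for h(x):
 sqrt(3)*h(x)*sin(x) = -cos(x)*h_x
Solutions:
 h(x) = C1*cos(x)^(sqrt(3))


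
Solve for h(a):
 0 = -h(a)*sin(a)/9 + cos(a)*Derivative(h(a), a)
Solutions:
 h(a) = C1/cos(a)^(1/9)


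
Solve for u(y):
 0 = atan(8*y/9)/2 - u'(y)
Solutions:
 u(y) = C1 + y*atan(8*y/9)/2 - 9*log(64*y^2 + 81)/32


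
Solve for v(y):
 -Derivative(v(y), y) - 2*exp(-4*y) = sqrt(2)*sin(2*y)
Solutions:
 v(y) = C1 + sqrt(2)*cos(2*y)/2 + exp(-4*y)/2


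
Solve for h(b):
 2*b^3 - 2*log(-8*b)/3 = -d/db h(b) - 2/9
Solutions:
 h(b) = C1 - b^4/2 + 2*b*log(-b)/3 + b*(-8/9 + 2*log(2))


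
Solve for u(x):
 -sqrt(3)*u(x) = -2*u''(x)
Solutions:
 u(x) = C1*exp(-sqrt(2)*3^(1/4)*x/2) + C2*exp(sqrt(2)*3^(1/4)*x/2)


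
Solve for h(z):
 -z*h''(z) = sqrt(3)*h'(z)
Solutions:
 h(z) = C1 + C2*z^(1 - sqrt(3))


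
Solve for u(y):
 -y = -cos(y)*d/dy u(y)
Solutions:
 u(y) = C1 + Integral(y/cos(y), y)


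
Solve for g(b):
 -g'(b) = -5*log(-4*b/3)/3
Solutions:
 g(b) = C1 + 5*b*log(-b)/3 + 5*b*(-log(3) - 1 + 2*log(2))/3


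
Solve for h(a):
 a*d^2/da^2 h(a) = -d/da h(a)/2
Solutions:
 h(a) = C1 + C2*sqrt(a)


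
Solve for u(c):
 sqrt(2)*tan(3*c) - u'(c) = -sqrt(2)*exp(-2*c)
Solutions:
 u(c) = C1 + sqrt(2)*log(tan(3*c)^2 + 1)/6 - sqrt(2)*exp(-2*c)/2


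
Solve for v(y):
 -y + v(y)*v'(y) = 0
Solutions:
 v(y) = -sqrt(C1 + y^2)
 v(y) = sqrt(C1 + y^2)


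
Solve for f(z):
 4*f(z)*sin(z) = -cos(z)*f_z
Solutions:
 f(z) = C1*cos(z)^4


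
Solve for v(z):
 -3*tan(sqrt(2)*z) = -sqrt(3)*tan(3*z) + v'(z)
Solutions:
 v(z) = C1 - sqrt(3)*log(cos(3*z))/3 + 3*sqrt(2)*log(cos(sqrt(2)*z))/2


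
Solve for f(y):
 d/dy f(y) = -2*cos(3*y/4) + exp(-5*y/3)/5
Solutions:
 f(y) = C1 - 8*sin(3*y/4)/3 - 3*exp(-5*y/3)/25


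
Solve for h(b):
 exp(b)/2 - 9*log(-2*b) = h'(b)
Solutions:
 h(b) = C1 - 9*b*log(-b) + 9*b*(1 - log(2)) + exp(b)/2


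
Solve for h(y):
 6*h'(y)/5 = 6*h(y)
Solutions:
 h(y) = C1*exp(5*y)


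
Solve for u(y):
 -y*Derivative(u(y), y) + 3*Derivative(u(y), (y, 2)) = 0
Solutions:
 u(y) = C1 + C2*erfi(sqrt(6)*y/6)


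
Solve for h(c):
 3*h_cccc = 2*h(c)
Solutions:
 h(c) = C1*exp(-2^(1/4)*3^(3/4)*c/3) + C2*exp(2^(1/4)*3^(3/4)*c/3) + C3*sin(2^(1/4)*3^(3/4)*c/3) + C4*cos(2^(1/4)*3^(3/4)*c/3)


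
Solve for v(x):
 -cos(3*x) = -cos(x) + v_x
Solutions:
 v(x) = C1 + sin(x) - sin(3*x)/3


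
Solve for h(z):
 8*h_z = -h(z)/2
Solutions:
 h(z) = C1*exp(-z/16)


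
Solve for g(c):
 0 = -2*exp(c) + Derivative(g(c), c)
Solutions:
 g(c) = C1 + 2*exp(c)


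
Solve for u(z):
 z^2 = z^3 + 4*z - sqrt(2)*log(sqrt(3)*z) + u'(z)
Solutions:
 u(z) = C1 - z^4/4 + z^3/3 - 2*z^2 + sqrt(2)*z*log(z) - sqrt(2)*z + sqrt(2)*z*log(3)/2


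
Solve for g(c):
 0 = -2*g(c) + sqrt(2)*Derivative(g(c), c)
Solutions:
 g(c) = C1*exp(sqrt(2)*c)


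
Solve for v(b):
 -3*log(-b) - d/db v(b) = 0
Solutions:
 v(b) = C1 - 3*b*log(-b) + 3*b


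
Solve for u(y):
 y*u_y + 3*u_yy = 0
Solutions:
 u(y) = C1 + C2*erf(sqrt(6)*y/6)


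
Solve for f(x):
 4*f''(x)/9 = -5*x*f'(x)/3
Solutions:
 f(x) = C1 + C2*erf(sqrt(30)*x/4)


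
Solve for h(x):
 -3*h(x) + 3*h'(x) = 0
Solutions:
 h(x) = C1*exp(x)


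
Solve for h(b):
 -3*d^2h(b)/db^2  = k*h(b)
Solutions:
 h(b) = C1*exp(-sqrt(3)*b*sqrt(-k)/3) + C2*exp(sqrt(3)*b*sqrt(-k)/3)


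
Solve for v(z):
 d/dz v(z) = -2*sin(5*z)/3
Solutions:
 v(z) = C1 + 2*cos(5*z)/15


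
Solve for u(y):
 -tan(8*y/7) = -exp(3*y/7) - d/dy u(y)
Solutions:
 u(y) = C1 - 7*exp(3*y/7)/3 - 7*log(cos(8*y/7))/8


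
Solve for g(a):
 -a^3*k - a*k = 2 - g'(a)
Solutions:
 g(a) = C1 + a^4*k/4 + a^2*k/2 + 2*a


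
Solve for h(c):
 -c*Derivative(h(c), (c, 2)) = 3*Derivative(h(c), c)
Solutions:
 h(c) = C1 + C2/c^2


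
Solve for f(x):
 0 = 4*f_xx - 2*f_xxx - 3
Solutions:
 f(x) = C1 + C2*x + C3*exp(2*x) + 3*x^2/8


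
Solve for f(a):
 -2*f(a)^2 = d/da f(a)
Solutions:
 f(a) = 1/(C1 + 2*a)


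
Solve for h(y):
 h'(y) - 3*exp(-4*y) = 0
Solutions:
 h(y) = C1 - 3*exp(-4*y)/4


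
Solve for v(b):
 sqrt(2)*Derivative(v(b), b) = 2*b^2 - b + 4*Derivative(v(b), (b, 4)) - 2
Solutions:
 v(b) = C1 + C4*exp(sqrt(2)*b/2) + sqrt(2)*b^3/3 - sqrt(2)*b^2/4 - sqrt(2)*b + (C2*sin(sqrt(6)*b/4) + C3*cos(sqrt(6)*b/4))*exp(-sqrt(2)*b/4)


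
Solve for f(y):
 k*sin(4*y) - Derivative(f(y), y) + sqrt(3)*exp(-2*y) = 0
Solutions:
 f(y) = C1 - k*cos(4*y)/4 - sqrt(3)*exp(-2*y)/2


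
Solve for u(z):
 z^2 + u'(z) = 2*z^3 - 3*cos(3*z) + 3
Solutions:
 u(z) = C1 + z^4/2 - z^3/3 + 3*z - sin(3*z)


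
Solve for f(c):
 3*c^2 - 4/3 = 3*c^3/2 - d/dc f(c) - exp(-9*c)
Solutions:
 f(c) = C1 + 3*c^4/8 - c^3 + 4*c/3 + exp(-9*c)/9


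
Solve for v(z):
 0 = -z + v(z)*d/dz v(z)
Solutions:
 v(z) = -sqrt(C1 + z^2)
 v(z) = sqrt(C1 + z^2)


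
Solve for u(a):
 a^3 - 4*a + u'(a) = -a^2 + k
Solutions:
 u(a) = C1 - a^4/4 - a^3/3 + 2*a^2 + a*k


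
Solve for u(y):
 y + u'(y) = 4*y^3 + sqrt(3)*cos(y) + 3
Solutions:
 u(y) = C1 + y^4 - y^2/2 + 3*y + sqrt(3)*sin(y)


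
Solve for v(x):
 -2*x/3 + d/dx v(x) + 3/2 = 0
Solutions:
 v(x) = C1 + x^2/3 - 3*x/2


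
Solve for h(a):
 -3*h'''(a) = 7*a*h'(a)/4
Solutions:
 h(a) = C1 + Integral(C2*airyai(-126^(1/3)*a/6) + C3*airybi(-126^(1/3)*a/6), a)


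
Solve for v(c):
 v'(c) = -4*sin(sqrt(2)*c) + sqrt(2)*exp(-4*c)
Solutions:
 v(c) = C1 + 2*sqrt(2)*cos(sqrt(2)*c) - sqrt(2)*exp(-4*c)/4


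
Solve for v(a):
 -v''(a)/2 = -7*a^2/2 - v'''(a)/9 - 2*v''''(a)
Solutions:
 v(a) = C1 + C2*a + C3*exp(a*(-1 + 5*sqrt(13))/36) + C4*exp(-a*(1 + 5*sqrt(13))/36) + 7*a^4/12 + 14*a^3/27 + 2296*a^2/81


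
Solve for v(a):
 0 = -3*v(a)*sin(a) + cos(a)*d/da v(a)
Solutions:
 v(a) = C1/cos(a)^3


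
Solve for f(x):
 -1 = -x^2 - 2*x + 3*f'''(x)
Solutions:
 f(x) = C1 + C2*x + C3*x^2 + x^5/180 + x^4/36 - x^3/18


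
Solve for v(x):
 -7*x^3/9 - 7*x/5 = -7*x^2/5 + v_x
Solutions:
 v(x) = C1 - 7*x^4/36 + 7*x^3/15 - 7*x^2/10


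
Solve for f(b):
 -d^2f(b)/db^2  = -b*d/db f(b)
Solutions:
 f(b) = C1 + C2*erfi(sqrt(2)*b/2)


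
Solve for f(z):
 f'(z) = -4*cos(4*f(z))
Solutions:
 f(z) = -asin((C1 + exp(32*z))/(C1 - exp(32*z)))/4 + pi/4
 f(z) = asin((C1 + exp(32*z))/(C1 - exp(32*z)))/4


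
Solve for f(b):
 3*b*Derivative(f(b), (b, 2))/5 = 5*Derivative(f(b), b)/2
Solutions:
 f(b) = C1 + C2*b^(31/6)


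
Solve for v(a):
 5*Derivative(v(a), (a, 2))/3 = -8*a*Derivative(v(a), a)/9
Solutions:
 v(a) = C1 + C2*erf(2*sqrt(15)*a/15)


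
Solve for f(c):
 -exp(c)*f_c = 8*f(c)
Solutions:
 f(c) = C1*exp(8*exp(-c))


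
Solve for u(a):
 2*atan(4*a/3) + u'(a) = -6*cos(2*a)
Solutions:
 u(a) = C1 - 2*a*atan(4*a/3) + 3*log(16*a^2 + 9)/4 - 3*sin(2*a)


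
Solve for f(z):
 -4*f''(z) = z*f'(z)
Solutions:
 f(z) = C1 + C2*erf(sqrt(2)*z/4)


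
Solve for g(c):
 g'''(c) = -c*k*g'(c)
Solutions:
 g(c) = C1 + Integral(C2*airyai(c*(-k)^(1/3)) + C3*airybi(c*(-k)^(1/3)), c)


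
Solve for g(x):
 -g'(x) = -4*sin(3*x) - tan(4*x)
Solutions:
 g(x) = C1 - log(cos(4*x))/4 - 4*cos(3*x)/3


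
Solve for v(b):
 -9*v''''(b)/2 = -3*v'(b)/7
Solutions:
 v(b) = C1 + C4*exp(2^(1/3)*21^(2/3)*b/21) + (C2*sin(2^(1/3)*3^(1/6)*7^(2/3)*b/14) + C3*cos(2^(1/3)*3^(1/6)*7^(2/3)*b/14))*exp(-2^(1/3)*21^(2/3)*b/42)


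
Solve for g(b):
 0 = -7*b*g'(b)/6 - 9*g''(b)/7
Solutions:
 g(b) = C1 + C2*erf(7*sqrt(3)*b/18)


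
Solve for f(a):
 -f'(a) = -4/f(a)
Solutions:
 f(a) = -sqrt(C1 + 8*a)
 f(a) = sqrt(C1 + 8*a)


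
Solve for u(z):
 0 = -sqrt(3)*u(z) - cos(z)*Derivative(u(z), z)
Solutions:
 u(z) = C1*(sin(z) - 1)^(sqrt(3)/2)/(sin(z) + 1)^(sqrt(3)/2)


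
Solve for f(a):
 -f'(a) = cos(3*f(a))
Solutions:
 f(a) = -asin((C1 + exp(6*a))/(C1 - exp(6*a)))/3 + pi/3
 f(a) = asin((C1 + exp(6*a))/(C1 - exp(6*a)))/3


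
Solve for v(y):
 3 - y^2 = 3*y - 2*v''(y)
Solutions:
 v(y) = C1 + C2*y + y^4/24 + y^3/4 - 3*y^2/4


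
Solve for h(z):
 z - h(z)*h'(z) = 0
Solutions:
 h(z) = -sqrt(C1 + z^2)
 h(z) = sqrt(C1 + z^2)


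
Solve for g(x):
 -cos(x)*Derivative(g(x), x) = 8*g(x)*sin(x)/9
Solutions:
 g(x) = C1*cos(x)^(8/9)


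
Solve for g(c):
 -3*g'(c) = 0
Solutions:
 g(c) = C1


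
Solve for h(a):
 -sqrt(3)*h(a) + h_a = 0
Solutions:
 h(a) = C1*exp(sqrt(3)*a)


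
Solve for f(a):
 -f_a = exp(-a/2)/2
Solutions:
 f(a) = C1 + exp(-a/2)


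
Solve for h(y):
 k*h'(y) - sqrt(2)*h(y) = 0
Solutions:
 h(y) = C1*exp(sqrt(2)*y/k)


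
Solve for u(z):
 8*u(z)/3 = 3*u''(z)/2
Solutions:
 u(z) = C1*exp(-4*z/3) + C2*exp(4*z/3)


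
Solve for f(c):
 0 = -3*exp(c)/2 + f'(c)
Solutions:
 f(c) = C1 + 3*exp(c)/2


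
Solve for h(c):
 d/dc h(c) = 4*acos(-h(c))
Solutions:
 Integral(1/acos(-_y), (_y, h(c))) = C1 + 4*c


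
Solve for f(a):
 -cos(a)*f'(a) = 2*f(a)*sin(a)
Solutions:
 f(a) = C1*cos(a)^2


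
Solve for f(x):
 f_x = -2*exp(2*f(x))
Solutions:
 f(x) = log(-sqrt(-1/(C1 - 2*x))) - log(2)/2
 f(x) = log(-1/(C1 - 2*x))/2 - log(2)/2


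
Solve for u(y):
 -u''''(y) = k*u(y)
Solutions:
 u(y) = C1*exp(-y*(-k)^(1/4)) + C2*exp(y*(-k)^(1/4)) + C3*exp(-I*y*(-k)^(1/4)) + C4*exp(I*y*(-k)^(1/4))


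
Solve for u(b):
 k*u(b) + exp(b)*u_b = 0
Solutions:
 u(b) = C1*exp(k*exp(-b))


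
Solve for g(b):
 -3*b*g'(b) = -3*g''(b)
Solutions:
 g(b) = C1 + C2*erfi(sqrt(2)*b/2)


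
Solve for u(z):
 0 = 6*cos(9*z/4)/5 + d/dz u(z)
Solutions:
 u(z) = C1 - 8*sin(9*z/4)/15


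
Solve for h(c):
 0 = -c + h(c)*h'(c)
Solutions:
 h(c) = -sqrt(C1 + c^2)
 h(c) = sqrt(C1 + c^2)


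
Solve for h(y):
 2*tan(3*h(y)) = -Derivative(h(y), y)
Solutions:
 h(y) = -asin(C1*exp(-6*y))/3 + pi/3
 h(y) = asin(C1*exp(-6*y))/3


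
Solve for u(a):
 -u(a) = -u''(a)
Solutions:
 u(a) = C1*exp(-a) + C2*exp(a)


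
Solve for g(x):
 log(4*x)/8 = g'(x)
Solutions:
 g(x) = C1 + x*log(x)/8 - x/8 + x*log(2)/4


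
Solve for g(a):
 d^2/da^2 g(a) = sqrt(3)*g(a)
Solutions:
 g(a) = C1*exp(-3^(1/4)*a) + C2*exp(3^(1/4)*a)


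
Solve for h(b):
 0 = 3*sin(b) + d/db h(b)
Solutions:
 h(b) = C1 + 3*cos(b)


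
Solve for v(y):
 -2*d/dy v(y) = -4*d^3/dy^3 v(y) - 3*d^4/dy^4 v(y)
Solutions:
 v(y) = C1 + C2*exp(-y*(16/(9*sqrt(345) + 179)^(1/3) + (9*sqrt(345) + 179)^(1/3) + 8)/18)*sin(sqrt(3)*y*(-(9*sqrt(345) + 179)^(1/3) + 16/(9*sqrt(345) + 179)^(1/3))/18) + C3*exp(-y*(16/(9*sqrt(345) + 179)^(1/3) + (9*sqrt(345) + 179)^(1/3) + 8)/18)*cos(sqrt(3)*y*(-(9*sqrt(345) + 179)^(1/3) + 16/(9*sqrt(345) + 179)^(1/3))/18) + C4*exp(y*(-4 + 16/(9*sqrt(345) + 179)^(1/3) + (9*sqrt(345) + 179)^(1/3))/9)


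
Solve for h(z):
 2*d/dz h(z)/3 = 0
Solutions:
 h(z) = C1


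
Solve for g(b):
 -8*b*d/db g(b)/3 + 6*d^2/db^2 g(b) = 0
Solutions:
 g(b) = C1 + C2*erfi(sqrt(2)*b/3)


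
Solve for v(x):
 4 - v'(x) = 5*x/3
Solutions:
 v(x) = C1 - 5*x^2/6 + 4*x


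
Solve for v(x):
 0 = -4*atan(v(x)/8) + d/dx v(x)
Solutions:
 Integral(1/atan(_y/8), (_y, v(x))) = C1 + 4*x


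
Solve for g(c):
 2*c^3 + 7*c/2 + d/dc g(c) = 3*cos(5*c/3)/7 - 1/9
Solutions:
 g(c) = C1 - c^4/2 - 7*c^2/4 - c/9 + 9*sin(5*c/3)/35


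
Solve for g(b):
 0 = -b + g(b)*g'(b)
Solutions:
 g(b) = -sqrt(C1 + b^2)
 g(b) = sqrt(C1 + b^2)


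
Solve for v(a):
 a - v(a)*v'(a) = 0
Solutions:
 v(a) = -sqrt(C1 + a^2)
 v(a) = sqrt(C1 + a^2)


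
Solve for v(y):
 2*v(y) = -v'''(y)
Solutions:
 v(y) = C3*exp(-2^(1/3)*y) + (C1*sin(2^(1/3)*sqrt(3)*y/2) + C2*cos(2^(1/3)*sqrt(3)*y/2))*exp(2^(1/3)*y/2)


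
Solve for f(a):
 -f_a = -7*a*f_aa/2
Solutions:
 f(a) = C1 + C2*a^(9/7)


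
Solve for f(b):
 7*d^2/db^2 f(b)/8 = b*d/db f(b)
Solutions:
 f(b) = C1 + C2*erfi(2*sqrt(7)*b/7)


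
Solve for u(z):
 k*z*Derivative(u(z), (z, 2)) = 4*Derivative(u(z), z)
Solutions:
 u(z) = C1 + z^(((re(k) + 4)*re(k) + im(k)^2)/(re(k)^2 + im(k)^2))*(C2*sin(4*log(z)*Abs(im(k))/(re(k)^2 + im(k)^2)) + C3*cos(4*log(z)*im(k)/(re(k)^2 + im(k)^2)))


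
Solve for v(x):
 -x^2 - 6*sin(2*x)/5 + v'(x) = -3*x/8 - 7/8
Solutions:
 v(x) = C1 + x^3/3 - 3*x^2/16 - 7*x/8 - 3*cos(2*x)/5


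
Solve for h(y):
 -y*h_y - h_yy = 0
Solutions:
 h(y) = C1 + C2*erf(sqrt(2)*y/2)


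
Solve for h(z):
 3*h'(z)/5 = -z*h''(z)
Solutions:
 h(z) = C1 + C2*z^(2/5)


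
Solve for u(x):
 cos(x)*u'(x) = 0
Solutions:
 u(x) = C1


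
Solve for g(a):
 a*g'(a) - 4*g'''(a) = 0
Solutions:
 g(a) = C1 + Integral(C2*airyai(2^(1/3)*a/2) + C3*airybi(2^(1/3)*a/2), a)


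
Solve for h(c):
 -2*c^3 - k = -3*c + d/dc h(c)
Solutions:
 h(c) = C1 - c^4/2 + 3*c^2/2 - c*k


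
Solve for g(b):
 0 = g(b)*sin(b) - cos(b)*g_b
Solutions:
 g(b) = C1/cos(b)


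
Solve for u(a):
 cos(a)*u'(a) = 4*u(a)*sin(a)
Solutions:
 u(a) = C1/cos(a)^4


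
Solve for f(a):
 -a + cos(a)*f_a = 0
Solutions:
 f(a) = C1 + Integral(a/cos(a), a)


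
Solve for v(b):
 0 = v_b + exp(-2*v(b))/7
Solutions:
 v(b) = log(-sqrt(C1 - 14*b)) - log(7)
 v(b) = log(C1 - 14*b)/2 - log(7)


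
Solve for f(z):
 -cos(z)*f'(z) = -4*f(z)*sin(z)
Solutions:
 f(z) = C1/cos(z)^4


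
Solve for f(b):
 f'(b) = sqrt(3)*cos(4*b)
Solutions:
 f(b) = C1 + sqrt(3)*sin(4*b)/4


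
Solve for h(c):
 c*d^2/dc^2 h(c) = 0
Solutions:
 h(c) = C1 + C2*c


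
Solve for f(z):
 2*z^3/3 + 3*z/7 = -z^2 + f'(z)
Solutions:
 f(z) = C1 + z^4/6 + z^3/3 + 3*z^2/14


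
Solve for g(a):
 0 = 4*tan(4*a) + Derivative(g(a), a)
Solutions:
 g(a) = C1 + log(cos(4*a))


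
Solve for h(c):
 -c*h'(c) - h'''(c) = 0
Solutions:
 h(c) = C1 + Integral(C2*airyai(-c) + C3*airybi(-c), c)


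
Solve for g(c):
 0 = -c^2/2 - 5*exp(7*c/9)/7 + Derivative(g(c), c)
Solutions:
 g(c) = C1 + c^3/6 + 45*exp(7*c/9)/49


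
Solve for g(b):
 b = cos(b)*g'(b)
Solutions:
 g(b) = C1 + Integral(b/cos(b), b)


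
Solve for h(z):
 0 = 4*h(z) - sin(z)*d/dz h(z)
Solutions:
 h(z) = C1*(cos(z)^2 - 2*cos(z) + 1)/(cos(z)^2 + 2*cos(z) + 1)


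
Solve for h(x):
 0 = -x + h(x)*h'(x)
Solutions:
 h(x) = -sqrt(C1 + x^2)
 h(x) = sqrt(C1 + x^2)


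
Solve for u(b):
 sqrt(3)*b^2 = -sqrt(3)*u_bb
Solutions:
 u(b) = C1 + C2*b - b^4/12


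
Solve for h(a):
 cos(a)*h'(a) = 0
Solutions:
 h(a) = C1


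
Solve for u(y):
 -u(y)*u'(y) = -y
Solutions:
 u(y) = -sqrt(C1 + y^2)
 u(y) = sqrt(C1 + y^2)


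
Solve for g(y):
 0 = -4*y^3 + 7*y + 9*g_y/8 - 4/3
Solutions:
 g(y) = C1 + 8*y^4/9 - 28*y^2/9 + 32*y/27


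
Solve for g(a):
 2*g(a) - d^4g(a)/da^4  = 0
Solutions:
 g(a) = C1*exp(-2^(1/4)*a) + C2*exp(2^(1/4)*a) + C3*sin(2^(1/4)*a) + C4*cos(2^(1/4)*a)


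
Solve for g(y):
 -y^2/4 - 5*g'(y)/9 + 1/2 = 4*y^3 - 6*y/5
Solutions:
 g(y) = C1 - 9*y^4/5 - 3*y^3/20 + 27*y^2/25 + 9*y/10


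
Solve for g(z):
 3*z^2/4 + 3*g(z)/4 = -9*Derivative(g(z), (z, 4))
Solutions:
 g(z) = -z^2 + (C1*sin(3^(3/4)*z/6) + C2*cos(3^(3/4)*z/6))*exp(-3^(3/4)*z/6) + (C3*sin(3^(3/4)*z/6) + C4*cos(3^(3/4)*z/6))*exp(3^(3/4)*z/6)


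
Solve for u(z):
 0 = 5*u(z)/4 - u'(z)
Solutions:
 u(z) = C1*exp(5*z/4)


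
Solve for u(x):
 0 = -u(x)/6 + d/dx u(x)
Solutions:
 u(x) = C1*exp(x/6)


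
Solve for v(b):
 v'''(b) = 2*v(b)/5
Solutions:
 v(b) = C3*exp(2^(1/3)*5^(2/3)*b/5) + (C1*sin(2^(1/3)*sqrt(3)*5^(2/3)*b/10) + C2*cos(2^(1/3)*sqrt(3)*5^(2/3)*b/10))*exp(-2^(1/3)*5^(2/3)*b/10)


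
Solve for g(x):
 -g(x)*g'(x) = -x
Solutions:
 g(x) = -sqrt(C1 + x^2)
 g(x) = sqrt(C1 + x^2)


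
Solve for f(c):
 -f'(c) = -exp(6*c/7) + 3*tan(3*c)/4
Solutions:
 f(c) = C1 + 7*exp(6*c/7)/6 + log(cos(3*c))/4


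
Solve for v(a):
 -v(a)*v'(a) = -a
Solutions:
 v(a) = -sqrt(C1 + a^2)
 v(a) = sqrt(C1 + a^2)


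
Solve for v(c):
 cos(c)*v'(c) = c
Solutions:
 v(c) = C1 + Integral(c/cos(c), c)


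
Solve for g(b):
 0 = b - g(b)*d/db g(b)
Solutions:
 g(b) = -sqrt(C1 + b^2)
 g(b) = sqrt(C1 + b^2)


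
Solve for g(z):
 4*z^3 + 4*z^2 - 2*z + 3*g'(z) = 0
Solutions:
 g(z) = C1 - z^4/3 - 4*z^3/9 + z^2/3


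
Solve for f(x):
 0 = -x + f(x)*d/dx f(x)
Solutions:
 f(x) = -sqrt(C1 + x^2)
 f(x) = sqrt(C1 + x^2)


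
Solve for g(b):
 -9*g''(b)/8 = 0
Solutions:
 g(b) = C1 + C2*b


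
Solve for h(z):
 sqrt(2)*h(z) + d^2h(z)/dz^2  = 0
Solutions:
 h(z) = C1*sin(2^(1/4)*z) + C2*cos(2^(1/4)*z)


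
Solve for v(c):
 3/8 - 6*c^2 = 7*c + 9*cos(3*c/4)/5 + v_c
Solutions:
 v(c) = C1 - 2*c^3 - 7*c^2/2 + 3*c/8 - 12*sin(3*c/4)/5


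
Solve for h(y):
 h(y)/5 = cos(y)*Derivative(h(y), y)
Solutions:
 h(y) = C1*(sin(y) + 1)^(1/10)/(sin(y) - 1)^(1/10)


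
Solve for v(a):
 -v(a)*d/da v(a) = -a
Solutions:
 v(a) = -sqrt(C1 + a^2)
 v(a) = sqrt(C1 + a^2)


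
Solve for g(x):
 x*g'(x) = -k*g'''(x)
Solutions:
 g(x) = C1 + Integral(C2*airyai(x*(-1/k)^(1/3)) + C3*airybi(x*(-1/k)^(1/3)), x)


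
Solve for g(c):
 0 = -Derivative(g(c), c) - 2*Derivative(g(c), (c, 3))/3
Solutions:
 g(c) = C1 + C2*sin(sqrt(6)*c/2) + C3*cos(sqrt(6)*c/2)


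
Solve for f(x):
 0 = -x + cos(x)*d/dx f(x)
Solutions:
 f(x) = C1 + Integral(x/cos(x), x)


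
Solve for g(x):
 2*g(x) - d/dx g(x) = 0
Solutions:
 g(x) = C1*exp(2*x)


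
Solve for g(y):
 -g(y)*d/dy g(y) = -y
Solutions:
 g(y) = -sqrt(C1 + y^2)
 g(y) = sqrt(C1 + y^2)


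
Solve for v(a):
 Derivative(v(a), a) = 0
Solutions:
 v(a) = C1


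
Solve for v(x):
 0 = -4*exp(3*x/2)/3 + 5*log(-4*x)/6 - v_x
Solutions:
 v(x) = C1 + 5*x*log(-x)/6 + 5*x*(-1 + 2*log(2))/6 - 8*exp(3*x/2)/9


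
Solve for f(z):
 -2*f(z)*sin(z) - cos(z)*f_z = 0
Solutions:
 f(z) = C1*cos(z)^2


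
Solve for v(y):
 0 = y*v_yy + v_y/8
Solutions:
 v(y) = C1 + C2*y^(7/8)


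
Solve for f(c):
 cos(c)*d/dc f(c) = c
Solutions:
 f(c) = C1 + Integral(c/cos(c), c)


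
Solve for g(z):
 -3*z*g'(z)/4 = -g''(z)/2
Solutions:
 g(z) = C1 + C2*erfi(sqrt(3)*z/2)


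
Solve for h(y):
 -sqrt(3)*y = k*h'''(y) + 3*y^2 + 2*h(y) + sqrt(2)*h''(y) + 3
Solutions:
 h(y) = C1*exp(-y*((sqrt(((27 + 2*sqrt(2)/k^2)^2 - 8/k^4)/k^2) + 27/k + 2*sqrt(2)/k^3)^(1/3) + sqrt(2)/k + 2/(k^2*(sqrt(((27 + 2*sqrt(2)/k^2)^2 - 8/k^4)/k^2) + 27/k + 2*sqrt(2)/k^3)^(1/3)))/3) + C2*exp(y*((sqrt(((27 + 2*sqrt(2)/k^2)^2 - 8/k^4)/k^2) + 27/k + 2*sqrt(2)/k^3)^(1/3) - sqrt(3)*I*(sqrt(((27 + 2*sqrt(2)/k^2)^2 - 8/k^4)/k^2) + 27/k + 2*sqrt(2)/k^3)^(1/3) - 2*sqrt(2)/k - 8/(k^2*(-1 + sqrt(3)*I)*(sqrt(((27 + 2*sqrt(2)/k^2)^2 - 8/k^4)/k^2) + 27/k + 2*sqrt(2)/k^3)^(1/3)))/6) + C3*exp(y*((sqrt(((27 + 2*sqrt(2)/k^2)^2 - 8/k^4)/k^2) + 27/k + 2*sqrt(2)/k^3)^(1/3) + sqrt(3)*I*(sqrt(((27 + 2*sqrt(2)/k^2)^2 - 8/k^4)/k^2) + 27/k + 2*sqrt(2)/k^3)^(1/3) - 2*sqrt(2)/k + 8/(k^2*(1 + sqrt(3)*I)*(sqrt(((27 + 2*sqrt(2)/k^2)^2 - 8/k^4)/k^2) + 27/k + 2*sqrt(2)/k^3)^(1/3)))/6) - 3*y^2/2 - sqrt(3)*y/2 - 3/2 + 3*sqrt(2)/2


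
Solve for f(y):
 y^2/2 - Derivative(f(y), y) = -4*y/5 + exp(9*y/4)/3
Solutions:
 f(y) = C1 + y^3/6 + 2*y^2/5 - 4*exp(9*y/4)/27


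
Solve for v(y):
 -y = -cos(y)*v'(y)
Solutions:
 v(y) = C1 + Integral(y/cos(y), y)


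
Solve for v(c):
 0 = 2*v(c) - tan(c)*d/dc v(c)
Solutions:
 v(c) = C1*sin(c)^2


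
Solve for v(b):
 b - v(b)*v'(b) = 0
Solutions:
 v(b) = -sqrt(C1 + b^2)
 v(b) = sqrt(C1 + b^2)


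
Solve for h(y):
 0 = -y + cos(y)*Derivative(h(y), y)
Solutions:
 h(y) = C1 + Integral(y/cos(y), y)


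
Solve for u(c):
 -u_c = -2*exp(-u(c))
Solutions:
 u(c) = log(C1 + 2*c)


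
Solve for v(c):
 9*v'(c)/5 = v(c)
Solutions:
 v(c) = C1*exp(5*c/9)


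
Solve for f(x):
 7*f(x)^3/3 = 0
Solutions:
 f(x) = 0


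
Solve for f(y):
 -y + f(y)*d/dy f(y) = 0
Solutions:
 f(y) = -sqrt(C1 + y^2)
 f(y) = sqrt(C1 + y^2)


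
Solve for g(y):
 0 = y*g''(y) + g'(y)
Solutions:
 g(y) = C1 + C2*log(y)


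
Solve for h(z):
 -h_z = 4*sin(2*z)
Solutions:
 h(z) = C1 + 2*cos(2*z)


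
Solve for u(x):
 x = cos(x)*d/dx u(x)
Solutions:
 u(x) = C1 + Integral(x/cos(x), x)


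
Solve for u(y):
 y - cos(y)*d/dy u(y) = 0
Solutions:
 u(y) = C1 + Integral(y/cos(y), y)


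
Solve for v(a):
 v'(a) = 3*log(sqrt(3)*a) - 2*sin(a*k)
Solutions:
 v(a) = C1 + 3*a*log(a) - 3*a + 3*a*log(3)/2 - 2*Piecewise((-cos(a*k)/k, Ne(k, 0)), (0, True))


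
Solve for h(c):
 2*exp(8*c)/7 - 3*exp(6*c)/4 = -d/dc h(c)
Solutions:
 h(c) = C1 - exp(8*c)/28 + exp(6*c)/8


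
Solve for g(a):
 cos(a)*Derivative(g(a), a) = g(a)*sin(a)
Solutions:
 g(a) = C1/cos(a)


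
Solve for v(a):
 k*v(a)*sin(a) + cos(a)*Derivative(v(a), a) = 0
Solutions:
 v(a) = C1*exp(k*log(cos(a)))


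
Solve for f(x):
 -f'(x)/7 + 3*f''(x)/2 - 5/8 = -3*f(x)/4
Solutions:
 f(x) = (C1*sin(sqrt(878)*x/42) + C2*cos(sqrt(878)*x/42))*exp(x/21) + 5/6


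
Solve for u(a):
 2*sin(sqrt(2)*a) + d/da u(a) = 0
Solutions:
 u(a) = C1 + sqrt(2)*cos(sqrt(2)*a)


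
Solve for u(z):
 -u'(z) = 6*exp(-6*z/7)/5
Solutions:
 u(z) = C1 + 7*exp(-6*z/7)/5


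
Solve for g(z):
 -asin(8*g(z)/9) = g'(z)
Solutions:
 Integral(1/asin(8*_y/9), (_y, g(z))) = C1 - z


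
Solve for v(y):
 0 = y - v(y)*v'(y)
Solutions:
 v(y) = -sqrt(C1 + y^2)
 v(y) = sqrt(C1 + y^2)


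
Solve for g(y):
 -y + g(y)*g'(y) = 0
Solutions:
 g(y) = -sqrt(C1 + y^2)
 g(y) = sqrt(C1 + y^2)


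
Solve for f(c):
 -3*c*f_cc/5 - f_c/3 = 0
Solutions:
 f(c) = C1 + C2*c^(4/9)


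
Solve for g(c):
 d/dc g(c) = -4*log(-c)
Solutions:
 g(c) = C1 - 4*c*log(-c) + 4*c


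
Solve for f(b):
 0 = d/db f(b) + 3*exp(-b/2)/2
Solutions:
 f(b) = C1 + 3*exp(-b/2)


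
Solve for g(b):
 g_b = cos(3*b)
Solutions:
 g(b) = C1 + sin(3*b)/3


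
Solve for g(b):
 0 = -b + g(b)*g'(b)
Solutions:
 g(b) = -sqrt(C1 + b^2)
 g(b) = sqrt(C1 + b^2)


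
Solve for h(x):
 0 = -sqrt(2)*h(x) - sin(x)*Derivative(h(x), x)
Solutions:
 h(x) = C1*(cos(x) + 1)^(sqrt(2)/2)/(cos(x) - 1)^(sqrt(2)/2)


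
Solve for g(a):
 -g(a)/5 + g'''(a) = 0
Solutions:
 g(a) = C3*exp(5^(2/3)*a/5) + (C1*sin(sqrt(3)*5^(2/3)*a/10) + C2*cos(sqrt(3)*5^(2/3)*a/10))*exp(-5^(2/3)*a/10)


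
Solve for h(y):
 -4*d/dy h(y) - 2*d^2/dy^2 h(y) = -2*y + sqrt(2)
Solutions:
 h(y) = C1 + C2*exp(-2*y) + y^2/4 - sqrt(2)*y/4 - y/4


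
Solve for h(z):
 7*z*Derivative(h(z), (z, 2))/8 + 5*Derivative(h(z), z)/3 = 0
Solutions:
 h(z) = C1 + C2/z^(19/21)


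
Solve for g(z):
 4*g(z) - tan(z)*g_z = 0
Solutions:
 g(z) = C1*sin(z)^4


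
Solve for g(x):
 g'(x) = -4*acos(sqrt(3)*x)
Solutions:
 g(x) = C1 - 4*x*acos(sqrt(3)*x) + 4*sqrt(3)*sqrt(1 - 3*x^2)/3


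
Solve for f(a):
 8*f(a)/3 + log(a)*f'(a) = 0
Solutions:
 f(a) = C1*exp(-8*li(a)/3)


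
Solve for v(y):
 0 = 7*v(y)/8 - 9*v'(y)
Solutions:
 v(y) = C1*exp(7*y/72)


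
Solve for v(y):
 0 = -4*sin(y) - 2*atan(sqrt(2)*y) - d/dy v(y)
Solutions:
 v(y) = C1 - 2*y*atan(sqrt(2)*y) + sqrt(2)*log(2*y^2 + 1)/2 + 4*cos(y)


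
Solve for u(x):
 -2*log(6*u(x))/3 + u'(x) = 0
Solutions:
 -3*Integral(1/(log(_y) + log(6)), (_y, u(x)))/2 = C1 - x


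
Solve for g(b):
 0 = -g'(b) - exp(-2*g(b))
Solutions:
 g(b) = log(-sqrt(C1 - 2*b))
 g(b) = log(C1 - 2*b)/2


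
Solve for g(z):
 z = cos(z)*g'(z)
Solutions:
 g(z) = C1 + Integral(z/cos(z), z)


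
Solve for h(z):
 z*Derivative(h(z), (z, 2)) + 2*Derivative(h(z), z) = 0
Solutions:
 h(z) = C1 + C2/z


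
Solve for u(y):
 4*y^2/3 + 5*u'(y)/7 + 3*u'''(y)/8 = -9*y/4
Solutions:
 u(y) = C1 + C2*sin(2*sqrt(210)*y/21) + C3*cos(2*sqrt(210)*y/21) - 28*y^3/45 - 63*y^2/40 + 49*y/25


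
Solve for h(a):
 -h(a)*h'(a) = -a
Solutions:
 h(a) = -sqrt(C1 + a^2)
 h(a) = sqrt(C1 + a^2)


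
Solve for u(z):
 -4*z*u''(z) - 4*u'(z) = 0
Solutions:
 u(z) = C1 + C2*log(z)


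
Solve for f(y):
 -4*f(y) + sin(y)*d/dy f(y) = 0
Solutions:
 f(y) = C1*(cos(y)^2 - 2*cos(y) + 1)/(cos(y)^2 + 2*cos(y) + 1)


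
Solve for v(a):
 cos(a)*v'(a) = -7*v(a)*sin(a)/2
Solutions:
 v(a) = C1*cos(a)^(7/2)


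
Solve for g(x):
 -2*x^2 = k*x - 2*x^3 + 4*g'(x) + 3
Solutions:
 g(x) = C1 - k*x^2/8 + x^4/8 - x^3/6 - 3*x/4


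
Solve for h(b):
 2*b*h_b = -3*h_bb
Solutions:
 h(b) = C1 + C2*erf(sqrt(3)*b/3)


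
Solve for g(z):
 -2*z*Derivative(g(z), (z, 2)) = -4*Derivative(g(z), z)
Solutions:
 g(z) = C1 + C2*z^3


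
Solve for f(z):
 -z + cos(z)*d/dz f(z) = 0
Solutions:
 f(z) = C1 + Integral(z/cos(z), z)


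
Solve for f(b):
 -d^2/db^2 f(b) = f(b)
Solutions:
 f(b) = C1*sin(b) + C2*cos(b)


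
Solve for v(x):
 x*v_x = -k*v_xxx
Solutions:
 v(x) = C1 + Integral(C2*airyai(x*(-1/k)^(1/3)) + C3*airybi(x*(-1/k)^(1/3)), x)


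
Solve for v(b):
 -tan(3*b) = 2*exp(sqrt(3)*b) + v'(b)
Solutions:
 v(b) = C1 - 2*sqrt(3)*exp(sqrt(3)*b)/3 + log(cos(3*b))/3


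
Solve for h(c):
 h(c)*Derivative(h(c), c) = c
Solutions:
 h(c) = -sqrt(C1 + c^2)
 h(c) = sqrt(C1 + c^2)


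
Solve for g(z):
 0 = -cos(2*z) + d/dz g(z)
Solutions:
 g(z) = C1 + sin(2*z)/2


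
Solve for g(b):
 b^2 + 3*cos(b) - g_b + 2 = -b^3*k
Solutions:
 g(b) = C1 + b^4*k/4 + b^3/3 + 2*b + 3*sin(b)


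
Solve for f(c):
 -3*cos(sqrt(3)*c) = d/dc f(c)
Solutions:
 f(c) = C1 - sqrt(3)*sin(sqrt(3)*c)


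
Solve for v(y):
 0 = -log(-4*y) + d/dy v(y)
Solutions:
 v(y) = C1 + y*log(-y) + y*(-1 + 2*log(2))


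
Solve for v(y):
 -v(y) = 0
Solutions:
 v(y) = 0


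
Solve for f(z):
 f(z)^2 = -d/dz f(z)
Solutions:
 f(z) = 1/(C1 + z)


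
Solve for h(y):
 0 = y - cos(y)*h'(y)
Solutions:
 h(y) = C1 + Integral(y/cos(y), y)


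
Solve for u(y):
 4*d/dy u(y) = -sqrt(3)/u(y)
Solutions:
 u(y) = -sqrt(C1 - 2*sqrt(3)*y)/2
 u(y) = sqrt(C1 - 2*sqrt(3)*y)/2


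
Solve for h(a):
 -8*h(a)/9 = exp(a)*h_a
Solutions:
 h(a) = C1*exp(8*exp(-a)/9)


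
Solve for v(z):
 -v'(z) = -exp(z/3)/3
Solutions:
 v(z) = C1 + exp(z/3)


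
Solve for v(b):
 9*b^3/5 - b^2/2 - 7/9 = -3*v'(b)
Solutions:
 v(b) = C1 - 3*b^4/20 + b^3/18 + 7*b/27


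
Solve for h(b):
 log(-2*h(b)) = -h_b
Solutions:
 Integral(1/(log(-_y) + log(2)), (_y, h(b))) = C1 - b


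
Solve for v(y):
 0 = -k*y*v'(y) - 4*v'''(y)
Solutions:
 v(y) = C1 + Integral(C2*airyai(2^(1/3)*y*(-k)^(1/3)/2) + C3*airybi(2^(1/3)*y*(-k)^(1/3)/2), y)


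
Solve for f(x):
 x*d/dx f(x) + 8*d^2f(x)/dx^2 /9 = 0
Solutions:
 f(x) = C1 + C2*erf(3*x/4)


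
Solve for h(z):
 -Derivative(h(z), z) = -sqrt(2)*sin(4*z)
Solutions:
 h(z) = C1 - sqrt(2)*cos(4*z)/4


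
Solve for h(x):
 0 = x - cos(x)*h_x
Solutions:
 h(x) = C1 + Integral(x/cos(x), x)


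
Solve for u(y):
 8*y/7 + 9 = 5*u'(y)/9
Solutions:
 u(y) = C1 + 36*y^2/35 + 81*y/5


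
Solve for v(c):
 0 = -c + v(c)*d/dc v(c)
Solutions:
 v(c) = -sqrt(C1 + c^2)
 v(c) = sqrt(C1 + c^2)


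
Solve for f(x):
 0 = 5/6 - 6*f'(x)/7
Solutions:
 f(x) = C1 + 35*x/36


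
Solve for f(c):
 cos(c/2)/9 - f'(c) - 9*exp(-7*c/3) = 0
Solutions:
 f(c) = C1 + 2*sin(c/2)/9 + 27*exp(-7*c/3)/7


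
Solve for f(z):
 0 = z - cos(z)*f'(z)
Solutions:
 f(z) = C1 + Integral(z/cos(z), z)


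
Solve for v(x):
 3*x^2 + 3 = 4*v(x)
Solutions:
 v(x) = 3*x^2/4 + 3/4


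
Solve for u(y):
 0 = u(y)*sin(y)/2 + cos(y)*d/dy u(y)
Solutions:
 u(y) = C1*sqrt(cos(y))


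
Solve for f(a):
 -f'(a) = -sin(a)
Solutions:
 f(a) = C1 - cos(a)


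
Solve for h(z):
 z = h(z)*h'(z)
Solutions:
 h(z) = -sqrt(C1 + z^2)
 h(z) = sqrt(C1 + z^2)


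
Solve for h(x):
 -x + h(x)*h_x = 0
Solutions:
 h(x) = -sqrt(C1 + x^2)
 h(x) = sqrt(C1 + x^2)


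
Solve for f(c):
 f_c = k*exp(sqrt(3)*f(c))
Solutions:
 f(c) = sqrt(3)*(2*log(-1/(C1 + c*k)) - log(3))/6


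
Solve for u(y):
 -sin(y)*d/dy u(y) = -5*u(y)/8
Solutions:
 u(y) = C1*(cos(y) - 1)^(5/16)/(cos(y) + 1)^(5/16)


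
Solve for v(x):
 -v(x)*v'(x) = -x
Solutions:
 v(x) = -sqrt(C1 + x^2)
 v(x) = sqrt(C1 + x^2)


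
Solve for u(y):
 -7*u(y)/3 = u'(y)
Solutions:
 u(y) = C1*exp(-7*y/3)


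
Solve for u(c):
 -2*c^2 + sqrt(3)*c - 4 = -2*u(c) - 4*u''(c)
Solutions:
 u(c) = C1*sin(sqrt(2)*c/2) + C2*cos(sqrt(2)*c/2) + c^2 - sqrt(3)*c/2 - 2


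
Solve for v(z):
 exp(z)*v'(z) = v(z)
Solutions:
 v(z) = C1*exp(-exp(-z))


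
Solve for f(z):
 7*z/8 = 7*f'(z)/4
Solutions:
 f(z) = C1 + z^2/4


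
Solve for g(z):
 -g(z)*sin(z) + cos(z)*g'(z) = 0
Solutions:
 g(z) = C1/cos(z)


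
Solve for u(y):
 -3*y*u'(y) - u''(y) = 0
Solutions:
 u(y) = C1 + C2*erf(sqrt(6)*y/2)


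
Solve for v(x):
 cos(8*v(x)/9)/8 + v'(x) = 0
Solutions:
 x/8 - 9*log(sin(8*v(x)/9) - 1)/16 + 9*log(sin(8*v(x)/9) + 1)/16 = C1


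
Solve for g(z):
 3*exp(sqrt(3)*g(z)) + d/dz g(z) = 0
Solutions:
 g(z) = sqrt(3)*(2*log(1/(C1 + 3*z)) - log(3))/6


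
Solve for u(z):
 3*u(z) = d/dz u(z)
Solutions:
 u(z) = C1*exp(3*z)


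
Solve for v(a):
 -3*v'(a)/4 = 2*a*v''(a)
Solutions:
 v(a) = C1 + C2*a^(5/8)


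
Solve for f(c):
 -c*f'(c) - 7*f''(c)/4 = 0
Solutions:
 f(c) = C1 + C2*erf(sqrt(14)*c/7)


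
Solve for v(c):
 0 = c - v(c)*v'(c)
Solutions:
 v(c) = -sqrt(C1 + c^2)
 v(c) = sqrt(C1 + c^2)


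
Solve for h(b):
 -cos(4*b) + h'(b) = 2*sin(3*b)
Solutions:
 h(b) = C1 + sin(4*b)/4 - 2*cos(3*b)/3


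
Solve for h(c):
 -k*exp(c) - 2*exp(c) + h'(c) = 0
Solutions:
 h(c) = C1 + k*exp(c) + 2*exp(c)


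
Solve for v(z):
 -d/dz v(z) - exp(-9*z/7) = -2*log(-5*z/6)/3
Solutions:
 v(z) = C1 + 2*z*log(-z)/3 + 2*z*(-log(6) - 1 + log(5))/3 + 7*exp(-9*z/7)/9


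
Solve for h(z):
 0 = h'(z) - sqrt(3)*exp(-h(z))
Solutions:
 h(z) = log(C1 + sqrt(3)*z)


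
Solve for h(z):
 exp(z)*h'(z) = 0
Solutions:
 h(z) = C1


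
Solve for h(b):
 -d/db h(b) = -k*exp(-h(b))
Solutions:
 h(b) = log(C1 + b*k)


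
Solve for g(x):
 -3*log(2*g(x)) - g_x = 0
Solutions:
 Integral(1/(log(_y) + log(2)), (_y, g(x)))/3 = C1 - x


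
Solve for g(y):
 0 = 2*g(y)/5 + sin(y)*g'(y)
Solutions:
 g(y) = C1*(cos(y) + 1)^(1/5)/(cos(y) - 1)^(1/5)


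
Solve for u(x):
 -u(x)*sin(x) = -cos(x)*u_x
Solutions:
 u(x) = C1/cos(x)


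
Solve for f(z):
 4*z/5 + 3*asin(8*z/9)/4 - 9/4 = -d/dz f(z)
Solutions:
 f(z) = C1 - 2*z^2/5 - 3*z*asin(8*z/9)/4 + 9*z/4 - 3*sqrt(81 - 64*z^2)/32


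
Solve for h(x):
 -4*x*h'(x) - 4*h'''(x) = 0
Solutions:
 h(x) = C1 + Integral(C2*airyai(-x) + C3*airybi(-x), x)


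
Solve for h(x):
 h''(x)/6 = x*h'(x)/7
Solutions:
 h(x) = C1 + C2*erfi(sqrt(21)*x/7)


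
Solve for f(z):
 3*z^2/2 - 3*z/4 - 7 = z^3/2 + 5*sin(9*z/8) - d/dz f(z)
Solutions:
 f(z) = C1 + z^4/8 - z^3/2 + 3*z^2/8 + 7*z - 40*cos(9*z/8)/9


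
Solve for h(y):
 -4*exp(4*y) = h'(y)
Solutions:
 h(y) = C1 - exp(4*y)


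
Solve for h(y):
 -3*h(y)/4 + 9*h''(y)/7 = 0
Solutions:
 h(y) = C1*exp(-sqrt(21)*y/6) + C2*exp(sqrt(21)*y/6)


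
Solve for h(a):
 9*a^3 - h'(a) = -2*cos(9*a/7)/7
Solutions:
 h(a) = C1 + 9*a^4/4 + 2*sin(9*a/7)/9


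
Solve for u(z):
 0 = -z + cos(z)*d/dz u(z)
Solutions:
 u(z) = C1 + Integral(z/cos(z), z)


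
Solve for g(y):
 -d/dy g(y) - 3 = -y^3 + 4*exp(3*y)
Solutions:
 g(y) = C1 + y^4/4 - 3*y - 4*exp(3*y)/3


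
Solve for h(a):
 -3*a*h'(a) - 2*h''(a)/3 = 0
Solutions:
 h(a) = C1 + C2*erf(3*a/2)


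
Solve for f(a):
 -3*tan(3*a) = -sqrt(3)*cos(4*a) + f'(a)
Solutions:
 f(a) = C1 + log(cos(3*a)) + sqrt(3)*sin(4*a)/4


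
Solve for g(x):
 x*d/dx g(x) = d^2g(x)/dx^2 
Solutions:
 g(x) = C1 + C2*erfi(sqrt(2)*x/2)


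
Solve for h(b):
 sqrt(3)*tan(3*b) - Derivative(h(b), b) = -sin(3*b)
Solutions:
 h(b) = C1 - sqrt(3)*log(cos(3*b))/3 - cos(3*b)/3


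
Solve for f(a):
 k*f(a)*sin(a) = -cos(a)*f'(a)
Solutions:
 f(a) = C1*exp(k*log(cos(a)))


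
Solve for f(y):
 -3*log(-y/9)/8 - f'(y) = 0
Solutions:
 f(y) = C1 - 3*y*log(-y)/8 + 3*y*(1 + 2*log(3))/8


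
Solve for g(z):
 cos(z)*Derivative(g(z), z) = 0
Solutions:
 g(z) = C1


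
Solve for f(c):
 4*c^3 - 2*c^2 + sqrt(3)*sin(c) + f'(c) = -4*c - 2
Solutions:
 f(c) = C1 - c^4 + 2*c^3/3 - 2*c^2 - 2*c + sqrt(3)*cos(c)


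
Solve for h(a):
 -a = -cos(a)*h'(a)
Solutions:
 h(a) = C1 + Integral(a/cos(a), a)


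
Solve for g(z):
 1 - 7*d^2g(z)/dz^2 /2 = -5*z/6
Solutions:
 g(z) = C1 + C2*z + 5*z^3/126 + z^2/7


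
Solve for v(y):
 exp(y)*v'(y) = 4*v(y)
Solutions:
 v(y) = C1*exp(-4*exp(-y))


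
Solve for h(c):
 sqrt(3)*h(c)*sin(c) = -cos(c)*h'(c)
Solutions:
 h(c) = C1*cos(c)^(sqrt(3))


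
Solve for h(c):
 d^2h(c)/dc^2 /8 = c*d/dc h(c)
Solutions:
 h(c) = C1 + C2*erfi(2*c)


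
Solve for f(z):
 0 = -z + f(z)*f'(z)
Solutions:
 f(z) = -sqrt(C1 + z^2)
 f(z) = sqrt(C1 + z^2)


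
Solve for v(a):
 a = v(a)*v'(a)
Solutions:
 v(a) = -sqrt(C1 + a^2)
 v(a) = sqrt(C1 + a^2)


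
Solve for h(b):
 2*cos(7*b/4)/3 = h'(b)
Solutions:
 h(b) = C1 + 8*sin(7*b/4)/21


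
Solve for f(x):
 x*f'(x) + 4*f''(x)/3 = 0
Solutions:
 f(x) = C1 + C2*erf(sqrt(6)*x/4)


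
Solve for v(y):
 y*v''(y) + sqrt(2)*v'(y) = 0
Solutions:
 v(y) = C1 + C2*y^(1 - sqrt(2))


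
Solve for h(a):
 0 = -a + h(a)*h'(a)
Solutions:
 h(a) = -sqrt(C1 + a^2)
 h(a) = sqrt(C1 + a^2)


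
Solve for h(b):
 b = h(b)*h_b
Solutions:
 h(b) = -sqrt(C1 + b^2)
 h(b) = sqrt(C1 + b^2)


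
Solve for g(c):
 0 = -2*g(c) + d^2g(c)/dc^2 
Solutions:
 g(c) = C1*exp(-sqrt(2)*c) + C2*exp(sqrt(2)*c)


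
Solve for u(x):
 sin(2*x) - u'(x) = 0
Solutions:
 u(x) = C1 - cos(2*x)/2


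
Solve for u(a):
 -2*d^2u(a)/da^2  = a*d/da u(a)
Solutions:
 u(a) = C1 + C2*erf(a/2)


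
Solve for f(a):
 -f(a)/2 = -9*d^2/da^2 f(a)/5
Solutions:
 f(a) = C1*exp(-sqrt(10)*a/6) + C2*exp(sqrt(10)*a/6)


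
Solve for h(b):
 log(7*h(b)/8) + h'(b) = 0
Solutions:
 -Integral(1/(-log(_y) - log(7) + 3*log(2)), (_y, h(b))) = C1 - b


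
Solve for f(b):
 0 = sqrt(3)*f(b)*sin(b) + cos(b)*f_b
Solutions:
 f(b) = C1*cos(b)^(sqrt(3))


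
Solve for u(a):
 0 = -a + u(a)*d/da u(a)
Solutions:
 u(a) = -sqrt(C1 + a^2)
 u(a) = sqrt(C1 + a^2)


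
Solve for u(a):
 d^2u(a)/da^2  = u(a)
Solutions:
 u(a) = C1*exp(-a) + C2*exp(a)


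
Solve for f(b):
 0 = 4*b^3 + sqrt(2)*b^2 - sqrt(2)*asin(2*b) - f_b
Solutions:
 f(b) = C1 + b^4 + sqrt(2)*b^3/3 - sqrt(2)*(b*asin(2*b) + sqrt(1 - 4*b^2)/2)


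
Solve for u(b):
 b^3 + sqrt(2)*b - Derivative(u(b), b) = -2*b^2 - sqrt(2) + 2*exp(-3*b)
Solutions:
 u(b) = C1 + b^4/4 + 2*b^3/3 + sqrt(2)*b^2/2 + sqrt(2)*b + 2*exp(-3*b)/3


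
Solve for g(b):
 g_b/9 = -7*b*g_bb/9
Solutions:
 g(b) = C1 + C2*b^(6/7)


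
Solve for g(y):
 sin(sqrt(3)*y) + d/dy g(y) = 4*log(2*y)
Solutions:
 g(y) = C1 + 4*y*log(y) - 4*y + 4*y*log(2) + sqrt(3)*cos(sqrt(3)*y)/3


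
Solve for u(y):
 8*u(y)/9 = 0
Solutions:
 u(y) = 0


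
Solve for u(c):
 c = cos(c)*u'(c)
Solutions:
 u(c) = C1 + Integral(c/cos(c), c)


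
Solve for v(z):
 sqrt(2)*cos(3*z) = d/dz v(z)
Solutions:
 v(z) = C1 + sqrt(2)*sin(3*z)/3


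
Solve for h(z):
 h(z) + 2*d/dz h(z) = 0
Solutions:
 h(z) = C1*exp(-z/2)


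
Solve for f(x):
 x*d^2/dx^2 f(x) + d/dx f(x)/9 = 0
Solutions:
 f(x) = C1 + C2*x^(8/9)


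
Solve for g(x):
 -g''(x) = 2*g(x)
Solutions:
 g(x) = C1*sin(sqrt(2)*x) + C2*cos(sqrt(2)*x)


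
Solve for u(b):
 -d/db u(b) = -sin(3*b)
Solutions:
 u(b) = C1 - cos(3*b)/3


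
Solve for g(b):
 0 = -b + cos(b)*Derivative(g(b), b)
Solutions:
 g(b) = C1 + Integral(b/cos(b), b)


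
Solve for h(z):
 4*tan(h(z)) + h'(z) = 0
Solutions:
 h(z) = pi - asin(C1*exp(-4*z))
 h(z) = asin(C1*exp(-4*z))


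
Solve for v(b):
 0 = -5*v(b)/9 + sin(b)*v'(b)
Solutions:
 v(b) = C1*(cos(b) - 1)^(5/18)/(cos(b) + 1)^(5/18)
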